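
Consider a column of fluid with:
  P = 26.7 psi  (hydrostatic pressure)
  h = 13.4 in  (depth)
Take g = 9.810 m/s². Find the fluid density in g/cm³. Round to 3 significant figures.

Solving P = ρ·g·h for ρ: ρ = P/(g·h).
P = 26.7 psi = 1.841×10^5 Pa; h = 13.4 in = 0.3404 m; g = 9.810 m/s².
ρ = 55134 kg/m³
55134 kg/m³ × (1 g/cm³ / 1000 kg/m³) = 55.13 g/cm³

55.1 g/cm³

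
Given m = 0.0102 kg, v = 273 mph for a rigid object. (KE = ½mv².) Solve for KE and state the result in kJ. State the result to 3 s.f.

0.0760 kJ

KE is given directly by: KE = ½mv².
m = 0.0102 kg; v = 273 mph = 122.0 m/s.
KE = 75.96 J  (the unit combination reduces to kg·m²/s² = J)
75.96 J × (1 kJ / 1000 J) = 0.07596 kJ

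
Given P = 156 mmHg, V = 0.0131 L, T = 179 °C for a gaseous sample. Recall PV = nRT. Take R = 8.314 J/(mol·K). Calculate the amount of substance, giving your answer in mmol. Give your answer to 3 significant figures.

From the ideal-gas law: n = PV/(RT).
P = 156 mmHg = 20798 Pa; V = 0.0131 L = 1.310×10^-5 m³; T = 179 °C = 452.1 K; R = 8.314 J/(mol·K).
n = 7.248×10^-5 mol
7.248×10^-5 mol × (1 mmol / 0.001000 mol) = 0.07248 mmol

0.0725 mmol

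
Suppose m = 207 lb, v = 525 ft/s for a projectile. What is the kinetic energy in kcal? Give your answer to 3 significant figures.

287 kcal

KE is given directly by: KE = ½mv².
m = 207 lb = 93.89 kg; v = 525 ft/s = 160.0 m/s.
KE = 1.202×10^6 J
1.202×10^6 J × (1 kcal / 4184 J) = 287.3 kcal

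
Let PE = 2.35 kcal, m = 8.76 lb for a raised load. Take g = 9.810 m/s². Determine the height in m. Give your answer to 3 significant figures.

Solving PE = m·g·h for h: h = PE/(m·g).
PE = 2.35 kcal = 9832 J; m = 8.76 lb = 3.973 kg; g = 9.810 m/s².
h = 252.2 m

252 m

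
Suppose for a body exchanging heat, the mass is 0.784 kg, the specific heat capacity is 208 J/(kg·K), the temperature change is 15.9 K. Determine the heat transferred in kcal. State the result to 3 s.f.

Q is given directly by: Q = mcΔT.
m = 0.784 kg; c = 208 J/(kg·K); ΔT = 15.9 K.
Q = 2593 J  (the unit combination reduces to kg·m²/s² = J)
2593 J × (1 kcal / 4184 J) = 0.6197 kcal

0.620 kcal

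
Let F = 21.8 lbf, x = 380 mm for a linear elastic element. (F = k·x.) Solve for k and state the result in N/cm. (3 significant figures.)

Solving F = k·x for k: k = F/x.
F = 21.8 lbf = 96.97 N; x = 380 mm = 0.3800 m.
k = 255.2 N/m
255.2 N/m × (1 N/cm / 100.0 N/m) = 2.552 N/cm

2.55 N/cm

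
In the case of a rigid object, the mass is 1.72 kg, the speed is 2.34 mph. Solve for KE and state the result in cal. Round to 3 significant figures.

0.225 cal

Directly: KE = ½mv².
m = 1.72 kg; v = 2.34 mph = 1.046 m/s.
KE = 0.9411 J
0.9411 J × (1 cal / 4.184 J) = 0.2249 cal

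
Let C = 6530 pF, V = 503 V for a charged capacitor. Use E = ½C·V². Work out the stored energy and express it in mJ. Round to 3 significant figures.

0.826 mJ

E is given directly by: E = ½CV².
C = 6530 pF = 6.530×10^-9 F; V = 503 V.
E = 8.261×10^-4 J
8.261×10^-4 J × (1 mJ / 0.001000 J) = 0.8261 mJ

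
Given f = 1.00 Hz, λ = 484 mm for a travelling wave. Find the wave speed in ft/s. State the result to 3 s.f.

1.59 ft/s

v is given directly by: v = fλ.
f = 1.00 Hz; λ = 484 mm = 0.4840 m.
v = 0.4840 m/s
0.4840 m/s × (1 ft/s / 0.3048 m/s) = 1.588 ft/s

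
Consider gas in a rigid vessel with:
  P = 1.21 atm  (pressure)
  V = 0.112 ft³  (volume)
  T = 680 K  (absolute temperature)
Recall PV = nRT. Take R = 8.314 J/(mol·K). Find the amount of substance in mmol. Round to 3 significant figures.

68.8 mmol

Solving PV = nRT for n: n = PV/(RT).
P = 1.21 atm = 1.226×10^5 Pa; V = 0.112 ft³ = 0.003171 m³; T = 680 K; R = 8.314 J/(mol·K).
n = 0.06878 mol
0.06878 mol × (1 mmol / 0.001000 mol) = 68.78 mmol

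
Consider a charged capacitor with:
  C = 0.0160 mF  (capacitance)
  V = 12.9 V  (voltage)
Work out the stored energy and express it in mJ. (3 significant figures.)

E is given directly by: E = ½CV².
C = 0.0160 mF = 1.600×10^-5 F; V = 12.9 V.
E = 0.001331 J  (the unit combination reduces to kg·m²/s² = J)
0.001331 J × (1 mJ / 0.001000 J) = 1.331 mJ

1.33 mJ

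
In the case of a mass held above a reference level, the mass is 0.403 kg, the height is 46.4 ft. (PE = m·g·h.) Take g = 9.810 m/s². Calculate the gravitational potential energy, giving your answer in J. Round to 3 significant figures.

55.9 J

PE is given directly by: PE = mgh.
m = 0.403 kg; h = 46.4 ft = 14.14 m; g = 9.810 m/s².
PE = 55.91 J  (the unit combination reduces to kg·m²/s² = J)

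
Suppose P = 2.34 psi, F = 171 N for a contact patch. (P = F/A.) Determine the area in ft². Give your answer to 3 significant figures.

0.114 ft²

Solving P = F/A for A: A = F/P.
P = 2.34 psi = 16134 Pa; F = 171 N.
A = 0.01060 m²
0.01060 m² × (1 ft² / 0.09290 m²) = 0.1141 ft²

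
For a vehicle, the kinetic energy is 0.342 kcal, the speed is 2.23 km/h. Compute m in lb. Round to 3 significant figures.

16400 lb

Rearranging KE = ½mv² for m: m = 2·KE/v².
KE = 0.342 kcal = 1431 J; v = 2.23 km/h = 0.6194 m/s.
m = 7458 kg
7458 kg × (1 lb / 0.4536 kg) = 16443 lb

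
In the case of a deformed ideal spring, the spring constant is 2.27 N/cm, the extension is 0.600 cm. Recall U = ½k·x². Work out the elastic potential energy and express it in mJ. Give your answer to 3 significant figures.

U is given directly by: U = ½kx².
k = 2.27 N/cm = 227.0 N/m; x = 0.600 cm = 0.006000 m.
U = 0.004086 J  (the unit combination reduces to kg·m²/s² = J)
0.004086 J × (1 mJ / 0.001000 J) = 4.086 mJ

4.09 mJ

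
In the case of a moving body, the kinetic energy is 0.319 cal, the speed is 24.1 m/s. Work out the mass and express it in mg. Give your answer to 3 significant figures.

4600 mg

Solving KE = ½mv² for m: m = 2·KE/v².
KE = 0.319 cal = 1.335 J; v = 24.1 m/s.
m = 0.004596 kg
0.004596 kg × (1 mg / 1.000×10^-6 kg) = 4596 mg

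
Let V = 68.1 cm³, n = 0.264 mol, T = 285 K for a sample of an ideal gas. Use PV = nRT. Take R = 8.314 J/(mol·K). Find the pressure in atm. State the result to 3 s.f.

P is given directly by: P = nRT/V.
V = 68.1 cm³ = 6.810×10^-5 m³; n = 0.264 mol; T = 285 K; R = 8.314 J/(mol·K).
P = 9.186×10^6 Pa
9.186×10^6 Pa × (1 atm / 1.013×10^5 Pa) = 90.66 atm

90.7 atm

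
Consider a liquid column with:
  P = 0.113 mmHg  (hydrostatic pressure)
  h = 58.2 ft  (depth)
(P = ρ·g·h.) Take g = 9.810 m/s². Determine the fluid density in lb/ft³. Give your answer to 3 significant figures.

0.00540 lb/ft³

Solving P = ρ·g·h for ρ: ρ = P/(g·h).
P = 0.113 mmHg = 15.07 Pa; h = 58.2 ft = 17.74 m; g = 9.810 m/s².
ρ = 0.08657 kg/m³
0.08657 kg/m³ × (1 lb/ft³ / 16.02 kg/m³) = 0.005404 lb/ft³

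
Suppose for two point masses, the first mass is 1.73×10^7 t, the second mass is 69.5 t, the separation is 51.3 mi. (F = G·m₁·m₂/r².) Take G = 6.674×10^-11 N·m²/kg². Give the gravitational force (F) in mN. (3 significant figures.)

Directly: F = Gm₁m₂/r².
m₁ = 1.73×10^7 t = 1.730×10^10 kg; m₂ = 69.5 t = 69500 kg; r = 51.3 mi = 82559 m; G = 6.674×10^-11 N·m²/kg².
F = 1.177×10^-5 N
1.177×10^-5 N × (1 mN / 0.001000 N) = 0.01177 mN

0.0118 mN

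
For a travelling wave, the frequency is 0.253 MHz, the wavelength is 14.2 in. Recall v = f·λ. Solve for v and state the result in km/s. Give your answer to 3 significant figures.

91.3 km/s

Directly: v = fλ.
f = 0.253 MHz = 2.530×10^5 Hz; λ = 14.2 in = 0.3607 m.
v = 91252 m/s
91252 m/s × (1 km/s / 1000 m/s) = 91.25 km/s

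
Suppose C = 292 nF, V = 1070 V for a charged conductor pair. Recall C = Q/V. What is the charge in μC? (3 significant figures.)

Solving C = Q/V for Q: Q = CV.
C = 292 nF = 2.920×10^-7 F; V = 1070 V.
Q = 3.124×10^-4 C
3.124×10^-4 C × (1 μC / 1.000×10^-6 C) = 312.4 μC

312 μC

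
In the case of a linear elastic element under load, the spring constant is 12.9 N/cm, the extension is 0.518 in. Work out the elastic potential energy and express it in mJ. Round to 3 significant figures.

U is given directly by: U = ½kx².
k = 12.9 N/cm = 1290 N/m; x = 0.518 in = 0.01316 m.
U = 0.1117 J  (the unit combination reduces to kg·m²/s² = J)
0.1117 J × (1 mJ / 0.001000 J) = 111.7 mJ

112 mJ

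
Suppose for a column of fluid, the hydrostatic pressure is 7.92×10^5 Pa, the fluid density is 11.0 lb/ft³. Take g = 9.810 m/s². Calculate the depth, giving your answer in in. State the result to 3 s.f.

18000 in

Rearranging P = ρ·g·h for h: h = P/(ρ·g).
P = 7.92×10^5 Pa; ρ = 11.0 lb/ft³ = 176.2 kg/m³; g = 9.810 m/s².
h = 458.2 m
458.2 m × (1 in / 0.02540 m) = 18039 in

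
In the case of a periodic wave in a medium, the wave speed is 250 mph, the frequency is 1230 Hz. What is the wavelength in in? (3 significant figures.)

Rearranging: λ = v/f.
v = 250 mph = 111.8 m/s; f = 1230 Hz.
λ = 0.09086 m
0.09086 m × (1 in / 0.02540 m) = 3.577 in

3.58 in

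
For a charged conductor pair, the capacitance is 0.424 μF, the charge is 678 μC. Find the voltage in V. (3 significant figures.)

Rearranging C = Q/V for V: V = Q/C.
C = 0.424 μF = 4.240×10^-7 F; Q = 678 μC = 6.780×10^-4 C.
V = 1599 V  (the unit combination reduces to kg·m²/(A·s³) = V)

1600 V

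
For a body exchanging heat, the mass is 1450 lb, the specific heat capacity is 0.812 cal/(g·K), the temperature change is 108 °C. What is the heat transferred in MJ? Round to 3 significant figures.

241 MJ

Q is given directly by: Q = mcΔT.
m = 1450 lb = 657.7 kg; c = 0.812 cal/(g·K) = 3397 J/(kg·K); ΔT = 108 °C = 108.0 K.
Q = 2.413×10^8 J  (the unit combination reduces to kg·m²/s² = J)
2.413×10^8 J × (1 MJ / 1.000×10^6 J) = 241.3 MJ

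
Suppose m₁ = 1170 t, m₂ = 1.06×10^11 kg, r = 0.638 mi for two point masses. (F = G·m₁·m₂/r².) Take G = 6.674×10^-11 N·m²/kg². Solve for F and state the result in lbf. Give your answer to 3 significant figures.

1.77 lbf

From Newton's law of gravitation: F = Gm₁m₂/r².
m₁ = 1170 t = 1.170×10^6 kg; m₂ = 1.06×10^11 kg; r = 0.638 mi = 1027 m; G = 6.674×10^-11 N·m²/kg².
F = 7.851 N
7.851 N × (1 lbf / 4.448 N) = 1.765 lbf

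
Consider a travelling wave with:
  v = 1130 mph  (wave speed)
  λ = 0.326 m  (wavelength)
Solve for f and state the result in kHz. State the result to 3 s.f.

1.55 kHz

Solving v = f·λ for f: f = v/λ.
v = 1130 mph = 505.2 m/s; λ = 0.326 m.
f = 1550 Hz
1550 Hz × (1 kHz / 1000 Hz) = 1.550 kHz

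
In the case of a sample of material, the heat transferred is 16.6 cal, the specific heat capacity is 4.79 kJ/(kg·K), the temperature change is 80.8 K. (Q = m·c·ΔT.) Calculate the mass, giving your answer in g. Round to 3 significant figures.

Rearranging Q = m·c·ΔT for m: m = Q/(c·ΔT).
Q = 16.6 cal = 69.45 J; c = 4.79 kJ/(kg·K) = 4790 J/(kg·K); ΔT = 80.8 K.
m = 1.795×10^-4 kg
1.795×10^-4 kg × (1 g / 0.001000 kg) = 0.1795 g

0.179 g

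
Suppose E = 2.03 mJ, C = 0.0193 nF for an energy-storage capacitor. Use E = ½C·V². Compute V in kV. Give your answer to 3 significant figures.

Rearranging E = ½C·V² for V: V = √(2E/C).
E = 2.03 mJ = 0.002030 J; C = 0.0193 nF = 1.930×10^-11 F.
V = 14504 V  (the unit combination reduces to kg·m²/(A·s³) = V)
14504 V × (1 kV / 1000 V) = 14.50 kV

14.5 kV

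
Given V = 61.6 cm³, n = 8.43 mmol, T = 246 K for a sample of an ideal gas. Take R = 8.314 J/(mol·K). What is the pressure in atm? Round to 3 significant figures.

P is given directly by: P = nRT/V.
V = 61.6 cm³ = 6.160×10^-5 m³; n = 8.43 mmol = 0.008430 mol; T = 246 K; R = 8.314 J/(mol·K).
P = 2.799×10^5 Pa
2.799×10^5 Pa × (1 atm / 1.013×10^5 Pa) = 2.762 atm

2.76 atm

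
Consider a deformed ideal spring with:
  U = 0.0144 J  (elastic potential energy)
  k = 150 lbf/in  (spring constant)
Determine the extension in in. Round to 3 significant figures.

Solving U = ½k·x² for x: x = √(2U/k).
U = 0.0144 J; k = 150 lbf/in = 26269 N/m.
x = 0.001047 m
0.001047 m × (1 in / 0.02540 m) = 0.04122 in

0.0412 in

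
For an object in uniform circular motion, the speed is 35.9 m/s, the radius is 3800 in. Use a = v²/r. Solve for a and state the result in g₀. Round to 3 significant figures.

1.36 g₀

a is given directly by: a = v²/r.
v = 35.9 m/s; r = 3800 in = 96.52 m.
a = 13.35 m/s²
13.35 m/s² × (1 g₀ / 9.807 m/s²) = 1.362 g₀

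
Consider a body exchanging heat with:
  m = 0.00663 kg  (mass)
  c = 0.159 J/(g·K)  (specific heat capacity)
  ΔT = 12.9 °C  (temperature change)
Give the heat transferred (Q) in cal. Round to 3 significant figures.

Q is given directly by: Q = mcΔT.
m = 0.00663 kg; c = 0.159 J/(g·K) = 159.0 J/(kg·K); ΔT = 12.9 °C = 12.90 K.
Q = 13.60 J
13.60 J × (1 cal / 4.184 J) = 3.250 cal

3.25 cal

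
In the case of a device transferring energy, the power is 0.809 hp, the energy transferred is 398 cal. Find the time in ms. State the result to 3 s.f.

Rearranging P = W/t for t: t = W/P.
P = 0.809 hp = 603.3 W; W = 398 cal = 1665 J.
t = 2.760 s
2.760 s × (1 ms / 0.001000 s) = 2760 ms

2760 ms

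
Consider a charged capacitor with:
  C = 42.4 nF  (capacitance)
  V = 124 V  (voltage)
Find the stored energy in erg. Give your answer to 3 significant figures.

3260 erg

E is given directly by: E = ½CV².
C = 42.4 nF = 4.240×10^-8 F; V = 124 V.
E = 3.260×10^-4 J
3.260×10^-4 J × (1 erg / 1.000×10^-7 J) = 3260 erg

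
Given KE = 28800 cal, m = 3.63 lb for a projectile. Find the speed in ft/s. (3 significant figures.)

1260 ft/s

Solving KE = ½mv² for v: v = √(2·KE/m).
KE = 28800 cal = 1.205×10^5 J; m = 3.63 lb = 1.647 kg.
v = 382.6 m/s
382.6 m/s × (1 ft/s / 0.3048 m/s) = 1255 ft/s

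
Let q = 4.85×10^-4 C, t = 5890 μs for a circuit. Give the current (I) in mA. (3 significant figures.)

82.3 mA

Solving q = I·t for I: I = q/t.
q = 4.85×10^-4 C; t = 5890 μs = 0.005890 s.
I = 0.08234 A
0.08234 A × (1 mA / 0.001000 A) = 82.34 mA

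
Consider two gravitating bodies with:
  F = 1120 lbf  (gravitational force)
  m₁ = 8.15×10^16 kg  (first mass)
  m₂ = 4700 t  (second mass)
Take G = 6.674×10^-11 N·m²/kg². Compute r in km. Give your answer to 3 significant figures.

71.6 km

From Newton's law of gravitation: r = √(G·m₁m₂/F).
F = 1120 lbf = 4982 N; m₁ = 8.15×10^16 kg; m₂ = 4700 t = 4.700×10^6 kg; G = 6.674×10^-11 N·m²/kg².
r = 71634 m
71634 m × (1 km / 1000 m) = 71.63 km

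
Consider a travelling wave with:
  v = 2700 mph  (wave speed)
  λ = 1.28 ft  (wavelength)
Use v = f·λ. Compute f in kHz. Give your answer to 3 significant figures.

Solving v = f·λ for f: f = v/λ.
v = 2700 mph = 1207 m/s; λ = 1.28 ft = 0.3901 m.
f = 3094 Hz
3094 Hz × (1 kHz / 1000 Hz) = 3.094 kHz

3.09 kHz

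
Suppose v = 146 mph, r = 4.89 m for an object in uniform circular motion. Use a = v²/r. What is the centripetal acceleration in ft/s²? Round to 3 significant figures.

2860 ft/s²

a is given directly by: a = v²/r.
v = 146 mph = 65.27 m/s; r = 4.89 m.
a = 871.1 m/s²
871.1 m/s² × (1 ft/s² / 0.3048 m/s²) = 2858 ft/s²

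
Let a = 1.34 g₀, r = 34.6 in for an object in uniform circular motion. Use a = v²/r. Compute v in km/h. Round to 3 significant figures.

12.2 km/h

Rearranging a = v²/r for v: v = √(a·r).
a = 1.34 g₀ = 13.14 m/s²; r = 34.6 in = 0.8788 m.
v = 3.398 m/s
3.398 m/s × (1 km/h / 0.2778 m/s) = 12.23 km/h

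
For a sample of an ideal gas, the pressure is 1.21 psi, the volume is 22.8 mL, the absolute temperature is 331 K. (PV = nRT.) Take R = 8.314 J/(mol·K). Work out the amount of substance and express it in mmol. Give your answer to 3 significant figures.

0.0691 mmol

Rearranging: n = PV/(RT).
P = 1.21 psi = 8343 Pa; V = 22.8 mL = 2.280×10^-5 m³; T = 331 K; R = 8.314 J/(mol·K).
n = 6.912×10^-5 mol
6.912×10^-5 mol × (1 mmol / 0.001000 mol) = 0.06912 mmol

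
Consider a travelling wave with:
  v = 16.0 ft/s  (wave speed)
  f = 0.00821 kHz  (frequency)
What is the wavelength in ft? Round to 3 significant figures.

Solving v = f·λ for λ: λ = v/f.
v = 16.0 ft/s = 4.877 m/s; f = 0.00821 kHz = 8.210 Hz.
λ = 0.5940 m
0.5940 m × (1 ft / 0.3048 m) = 1.949 ft

1.95 ft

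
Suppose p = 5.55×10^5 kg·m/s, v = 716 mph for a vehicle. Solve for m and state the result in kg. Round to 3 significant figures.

1730 kg

Rearranging p = m·v for m: m = p/v.
p = 5.55×10^5 kg·m/s; v = 716 mph = 320.1 m/s.
m = 1734 kg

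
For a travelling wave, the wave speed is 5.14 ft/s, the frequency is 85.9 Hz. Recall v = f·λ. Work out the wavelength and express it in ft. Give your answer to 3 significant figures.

0.0598 ft

Rearranging: λ = v/f.
v = 5.14 ft/s = 1.567 m/s; f = 85.9 Hz.
λ = 0.01824 m
0.01824 m × (1 ft / 0.3048 m) = 0.05984 ft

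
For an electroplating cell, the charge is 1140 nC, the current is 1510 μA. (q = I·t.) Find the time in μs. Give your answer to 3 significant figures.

Rearranging: t = q/I.
q = 1140 nC = 1.140×10^-6 C; I = 1510 μA = 0.001510 A.
t = 7.550×10^-4 s
7.550×10^-4 s × (1 μs / 1.000×10^-6 s) = 755.0 μs

755 μs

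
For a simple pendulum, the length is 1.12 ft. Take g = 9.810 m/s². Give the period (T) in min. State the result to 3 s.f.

0.0195 min

T is given directly by: T = 2π√(L/g).
L = 1.12 ft = 0.3414 m; g = 9.810 m/s².
T = 1.172 s
1.172 s × (1 min / 60.00 s) = 0.01953 min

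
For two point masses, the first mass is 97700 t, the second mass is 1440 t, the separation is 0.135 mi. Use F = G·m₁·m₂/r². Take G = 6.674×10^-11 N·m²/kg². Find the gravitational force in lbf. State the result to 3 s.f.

0.0447 lbf

F is given directly by: F = Gm₁m₂/r².
m₁ = 97700 t = 9.770×10^7 kg; m₂ = 1440 t = 1.440×10^6 kg; r = 0.135 mi = 217.3 m; G = 6.674×10^-11 N·m²/kg².
F = 0.1989 N
0.1989 N × (1 lbf / 4.448 N) = 0.04472 lbf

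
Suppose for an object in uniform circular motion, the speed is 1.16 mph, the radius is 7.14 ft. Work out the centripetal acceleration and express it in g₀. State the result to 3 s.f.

Directly: a = v²/r.
v = 1.16 mph = 0.5186 m/s; r = 7.14 ft = 2.176 m.
a = 0.1236 m/s²
0.1236 m/s² × (1 g₀ / 9.807 m/s²) = 0.01260 g₀

0.0126 g₀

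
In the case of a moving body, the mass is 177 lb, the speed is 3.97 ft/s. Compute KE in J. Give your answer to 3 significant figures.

KE is given directly by: KE = ½mv².
m = 177 lb = 80.29 kg; v = 3.97 ft/s = 1.210 m/s.
KE = 58.78 J  (the unit combination reduces to kg·m²/s² = J)

58.8 J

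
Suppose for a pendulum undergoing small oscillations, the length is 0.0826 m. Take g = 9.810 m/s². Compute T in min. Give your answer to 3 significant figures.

Directly: T = 2π√(L/g).
L = 0.0826 m; g = 9.810 m/s².
T = 0.5765 s
0.5765 s × (1 min / 60.00 s) = 0.009609 min

0.00961 min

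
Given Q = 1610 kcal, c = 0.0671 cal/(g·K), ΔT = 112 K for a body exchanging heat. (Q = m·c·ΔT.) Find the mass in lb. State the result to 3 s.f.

Rearranging: m = Q/(c·ΔT).
Q = 1610 kcal = 6.736×10^6 J; c = 0.0671 cal/(g·K) = 280.7 J/(kg·K); ΔT = 112 K.
m = 214.2 kg
214.2 kg × (1 lb / 0.4536 kg) = 472.3 lb

472 lb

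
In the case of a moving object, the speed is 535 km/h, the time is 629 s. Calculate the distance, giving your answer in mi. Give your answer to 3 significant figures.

Solving v = d/t for d: d = v·t.
v = 535 km/h = 148.6 m/s; t = 629 s.
d = 93476 m
93476 m × (1 mi / 1609 m) = 58.08 mi

58.1 mi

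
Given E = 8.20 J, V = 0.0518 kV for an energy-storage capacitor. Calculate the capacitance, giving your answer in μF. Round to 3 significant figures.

6110 μF

Solving E = ½C·V² for C: C = 2E/V².
E = 8.20 J; V = 0.0518 kV = 51.80 V.
C = 0.006112 F
0.006112 F × (1 μF / 1.000×10^-6 F) = 6112 μF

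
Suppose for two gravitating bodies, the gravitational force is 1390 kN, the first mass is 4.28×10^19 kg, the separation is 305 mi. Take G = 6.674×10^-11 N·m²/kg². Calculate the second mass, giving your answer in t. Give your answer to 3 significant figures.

Solving F = G·m₁·m₂/r² for m₂: m₂ = F·r²/(G·m₁).
F = 1390 kN = 1.390×10^6 N; m₁ = 4.28×10^19 kg; r = 305 mi = 4.908×10^5 m; G = 6.674×10^-11 N·m²/kg².
m₂ = 1.172×10^8 kg
1.172×10^8 kg × (1 t / 1000 kg) = 1.172×10^5 t

1.17×10^5 t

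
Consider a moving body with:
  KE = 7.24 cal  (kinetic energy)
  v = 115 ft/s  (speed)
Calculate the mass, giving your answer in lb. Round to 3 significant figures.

Solving KE = ½mv² for m: m = 2·KE/v².
KE = 7.24 cal = 30.29 J; v = 115 ft/s = 35.05 m/s.
m = 0.04931 kg
0.04931 kg × (1 lb / 0.4536 kg) = 0.1087 lb

0.109 lb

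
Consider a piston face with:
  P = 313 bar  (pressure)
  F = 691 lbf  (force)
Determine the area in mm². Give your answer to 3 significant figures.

98.2 mm²

Solving P = F/A for A: A = F/P.
P = 313 bar = 3.130×10^7 Pa; F = 691 lbf = 3074 N.
A = 9.820×10^-5 m²
9.820×10^-5 m² × (1 mm² / 1.000×10^-6 m²) = 98.20 mm²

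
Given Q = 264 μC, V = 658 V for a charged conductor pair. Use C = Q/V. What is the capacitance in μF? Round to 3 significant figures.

0.401 μF

Directly: C = Q/V.
Q = 264 μC = 2.640×10^-4 C; V = 658 V.
C = 4.012×10^-7 F
4.012×10^-7 F × (1 μF / 1.000×10^-6 F) = 0.4012 μF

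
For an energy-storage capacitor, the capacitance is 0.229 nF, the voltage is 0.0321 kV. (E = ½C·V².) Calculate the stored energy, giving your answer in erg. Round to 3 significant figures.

Directly: E = ½CV².
C = 0.229 nF = 2.290×10^-10 F; V = 0.0321 kV = 32.10 V.
E = 1.180×10^-7 J  (the unit combination reduces to kg·m²/s² = J)
1.180×10^-7 J × (1 erg / 1.000×10^-7 J) = 1.180 erg

1.18 erg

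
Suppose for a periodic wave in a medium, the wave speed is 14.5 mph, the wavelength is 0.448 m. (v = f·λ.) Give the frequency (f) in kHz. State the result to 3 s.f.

Solving v = f·λ for f: f = v/λ.
v = 14.5 mph = 6.482 m/s; λ = 0.448 m.
f = 14.47 Hz
14.47 Hz × (1 kHz / 1000 Hz) = 0.01447 kHz

0.0145 kHz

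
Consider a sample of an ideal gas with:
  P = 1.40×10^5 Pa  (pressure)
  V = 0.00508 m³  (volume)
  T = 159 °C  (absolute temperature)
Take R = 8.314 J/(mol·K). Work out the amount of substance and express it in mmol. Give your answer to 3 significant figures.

198 mmol

Solving PV = nRT for n: n = PV/(RT).
P = 1.40×10^5 Pa; V = 0.00508 m³; T = 159 °C = 432.1 K; R = 8.314 J/(mol·K).
n = 0.1979 mol
0.1979 mol × (1 mmol / 0.001000 mol) = 197.9 mmol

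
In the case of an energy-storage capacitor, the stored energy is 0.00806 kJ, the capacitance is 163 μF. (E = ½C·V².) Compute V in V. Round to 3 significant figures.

314 V

Rearranging E = ½C·V² for V: V = √(2E/C).
E = 0.00806 kJ = 8.060 J; C = 163 μF = 1.630×10^-4 F.
V = 314.5 V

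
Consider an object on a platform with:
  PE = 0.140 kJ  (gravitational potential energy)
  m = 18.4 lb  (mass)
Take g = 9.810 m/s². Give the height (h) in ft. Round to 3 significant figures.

Rearranging: h = PE/(m·g).
PE = 0.140 kJ = 140.0 J; m = 18.4 lb = 8.346 kg; g = 9.810 m/s².
h = 1.710 m
1.710 m × (1 ft / 0.3048 m) = 5.610 ft

5.61 ft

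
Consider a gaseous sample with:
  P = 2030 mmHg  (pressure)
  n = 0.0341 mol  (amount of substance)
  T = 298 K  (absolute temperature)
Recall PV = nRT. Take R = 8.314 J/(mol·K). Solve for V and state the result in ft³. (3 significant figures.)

Rearranging: V = nRT/P.
P = 2030 mmHg = 2.706×10^5 Pa; n = 0.0341 mol; T = 298 K; R = 8.314 J/(mol·K).
V = 3.122×10^-4 m³
3.122×10^-4 m³ × (1 ft³ / 0.02832 m³) = 0.01102 ft³

0.0110 ft³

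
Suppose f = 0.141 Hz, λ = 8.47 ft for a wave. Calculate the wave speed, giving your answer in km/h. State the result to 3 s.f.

v is given directly by: v = fλ.
f = 0.141 Hz; λ = 8.47 ft = 2.582 m.
v = 0.3640 m/s
0.3640 m/s × (1 km/h / 0.2778 m/s) = 1.310 km/h

1.31 km/h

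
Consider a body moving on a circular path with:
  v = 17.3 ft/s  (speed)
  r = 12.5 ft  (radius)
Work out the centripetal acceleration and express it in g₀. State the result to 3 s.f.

a is given directly by: a = v²/r.
v = 17.3 ft/s = 5.273 m/s; r = 12.5 ft = 3.810 m.
a = 7.298 m/s²
7.298 m/s² × (1 g₀ / 9.807 m/s²) = 0.7442 g₀

0.744 g₀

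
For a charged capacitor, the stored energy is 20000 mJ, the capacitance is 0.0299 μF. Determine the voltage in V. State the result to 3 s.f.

Rearranging: V = √(2E/C).
E = 20000 mJ = 20.00 J; C = 0.0299 μF = 2.990×10^-8 F.
V = 36576 V

36600 V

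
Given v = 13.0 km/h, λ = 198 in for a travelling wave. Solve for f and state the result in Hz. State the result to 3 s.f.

0.718 Hz

Rearranging: f = v/λ.
v = 13.0 km/h = 3.611 m/s; λ = 198 in = 5.029 m.
f = 0.7180 Hz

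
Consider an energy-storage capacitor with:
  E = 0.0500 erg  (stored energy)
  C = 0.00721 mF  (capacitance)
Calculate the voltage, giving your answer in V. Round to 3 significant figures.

Solving E = ½C·V² for V: V = √(2E/C).
E = 0.0500 erg = 5.000×10^-9 J; C = 0.00721 mF = 7.210×10^-6 F.
V = 0.03724 V  (the unit combination reduces to kg·m²/(A·s³) = V)

0.0372 V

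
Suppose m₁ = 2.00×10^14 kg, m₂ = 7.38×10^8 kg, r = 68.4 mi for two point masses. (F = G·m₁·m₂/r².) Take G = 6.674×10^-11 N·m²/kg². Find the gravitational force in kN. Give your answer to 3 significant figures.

F is given directly by: F = Gm₁m₂/r².
m₁ = 2.00×10^14 kg; m₂ = 7.38×10^8 kg; r = 68.4 mi = 1.101×10^5 m; G = 6.674×10^-11 N·m²/kg².
F = 812.9 N
812.9 N × (1 kN / 1000 N) = 0.8129 kN

0.813 kN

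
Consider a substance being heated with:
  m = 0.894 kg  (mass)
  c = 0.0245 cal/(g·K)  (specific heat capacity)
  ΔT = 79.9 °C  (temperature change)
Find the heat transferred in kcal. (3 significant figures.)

Directly: Q = mcΔT.
m = 0.894 kg; c = 0.0245 cal/(g·K) = 102.5 J/(kg·K); ΔT = 79.9 °C = 79.90 K.
Q = 7322 J
7322 J × (1 kcal / 4184 J) = 1.750 kcal

1.75 kcal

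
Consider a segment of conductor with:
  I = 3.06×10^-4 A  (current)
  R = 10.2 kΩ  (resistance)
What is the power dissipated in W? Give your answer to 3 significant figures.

9.55×10^-4 W

P is given directly by: P = I²R.
I = 3.06×10^-4 A; R = 10.2 kΩ = 10200 Ω.
P = 9.551×10^-4 W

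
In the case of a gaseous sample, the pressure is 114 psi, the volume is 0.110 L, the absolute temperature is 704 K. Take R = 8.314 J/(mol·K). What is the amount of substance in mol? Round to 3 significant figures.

0.0148 mol

Solving PV = nRT for n: n = PV/(RT).
P = 114 psi = 7.860×10^5 Pa; V = 0.110 L = 1.100×10^-4 m³; T = 704 K; R = 8.314 J/(mol·K).
n = 0.01477 mol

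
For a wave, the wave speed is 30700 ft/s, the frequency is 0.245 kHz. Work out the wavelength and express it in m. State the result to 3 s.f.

Rearranging v = f·λ for λ: λ = v/f.
v = 30700 ft/s = 9357 m/s; f = 0.245 kHz = 245.0 Hz.
λ = 38.19 m

38.2 m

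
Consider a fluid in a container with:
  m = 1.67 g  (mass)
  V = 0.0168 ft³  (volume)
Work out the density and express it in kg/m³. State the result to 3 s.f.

Directly: ρ = m/V.
m = 1.67 g = 0.001670 kg; V = 0.0168 ft³ = 4.757×10^-4 m³.
ρ = 3.510 kg/m³

3.51 kg/m³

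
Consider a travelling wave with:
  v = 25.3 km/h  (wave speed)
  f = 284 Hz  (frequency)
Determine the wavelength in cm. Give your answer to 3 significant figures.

2.47 cm

Solving v = f·λ for λ: λ = v/f.
v = 25.3 km/h = 7.028 m/s; f = 284 Hz.
λ = 0.02475 m
0.02475 m × (1 cm / 0.01000 m) = 2.475 cm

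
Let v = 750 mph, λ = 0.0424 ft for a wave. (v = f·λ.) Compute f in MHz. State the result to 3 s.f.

0.0259 MHz

Solving v = f·λ for f: f = v/λ.
v = 750 mph = 335.3 m/s; λ = 0.0424 ft = 0.01292 m.
f = 25943 Hz
25943 Hz × (1 MHz / 1.000×10^6 Hz) = 0.02594 MHz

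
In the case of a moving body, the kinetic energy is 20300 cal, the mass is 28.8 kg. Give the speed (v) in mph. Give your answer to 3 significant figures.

172 mph

Rearranging: v = √(2·KE/m).
KE = 20300 cal = 84935 J; m = 28.8 kg.
v = 76.80 m/s
76.80 m/s × (1 mph / 0.4470 m/s) = 171.8 mph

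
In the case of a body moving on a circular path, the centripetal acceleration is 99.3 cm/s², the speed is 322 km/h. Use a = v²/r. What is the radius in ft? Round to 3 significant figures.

26400 ft

Solving a = v²/r for r: r = v²/a.
a = 99.3 cm/s² = 0.9930 m/s²; v = 322 km/h = 89.44 m/s.
r = 8057 m
8057 m × (1 ft / 0.3048 m) = 26433 ft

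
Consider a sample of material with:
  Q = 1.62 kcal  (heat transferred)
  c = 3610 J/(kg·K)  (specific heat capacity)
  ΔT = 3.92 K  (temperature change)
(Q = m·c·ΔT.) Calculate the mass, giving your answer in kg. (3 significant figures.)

Rearranging: m = Q/(c·ΔT).
Q = 1.62 kcal = 6778 J; c = 3610 J/(kg·K); ΔT = 3.92 K.
m = 0.4790 kg

0.479 kg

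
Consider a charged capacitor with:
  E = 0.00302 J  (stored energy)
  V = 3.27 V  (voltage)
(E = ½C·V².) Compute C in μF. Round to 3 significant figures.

Solving E = ½C·V² for C: C = 2E/V².
E = 0.00302 J; V = 3.27 V.
C = 5.649×10^-4 F
5.649×10^-4 F × (1 μF / 1.000×10^-6 F) = 564.9 μF

565 μF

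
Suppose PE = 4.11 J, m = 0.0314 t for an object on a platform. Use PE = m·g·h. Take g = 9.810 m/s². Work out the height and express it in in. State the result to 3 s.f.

Rearranging PE = m·g·h for h: h = PE/(m·g).
PE = 4.11 J; m = 0.0314 t = 31.40 kg; g = 9.810 m/s².
h = 0.01334 m
0.01334 m × (1 in / 0.02540 m) = 0.5253 in

0.525 in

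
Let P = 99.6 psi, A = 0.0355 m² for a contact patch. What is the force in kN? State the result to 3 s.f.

Solving P = F/A for F: F = P·A.
P = 99.6 psi = 6.867×10^5 Pa; A = 0.0355 m².
F = 24378 N  (the unit combination reduces to kg·m/s² = N)
24378 N × (1 kN / 1000 N) = 24.38 kN

24.4 kN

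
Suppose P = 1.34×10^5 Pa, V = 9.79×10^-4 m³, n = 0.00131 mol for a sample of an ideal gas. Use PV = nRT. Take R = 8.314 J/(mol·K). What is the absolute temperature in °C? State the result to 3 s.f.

Rearranging PV = nRT for T: T = PV/(nR).
P = 1.34×10^5 Pa; V = 9.79×10^-4 m³; n = 0.00131 mol; R = 8.314 J/(mol·K).
T = 12045 K
12045 K − 273.15 = 11772 °C

11800 °C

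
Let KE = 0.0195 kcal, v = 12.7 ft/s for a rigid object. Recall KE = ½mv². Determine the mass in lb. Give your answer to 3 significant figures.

Rearranging KE = ½mv² for m: m = 2·KE/v².
KE = 0.0195 kcal = 81.59 J; v = 12.7 ft/s = 3.871 m/s.
m = 10.89 kg
10.89 kg × (1 lb / 0.4536 kg) = 24.01 lb

24.0 lb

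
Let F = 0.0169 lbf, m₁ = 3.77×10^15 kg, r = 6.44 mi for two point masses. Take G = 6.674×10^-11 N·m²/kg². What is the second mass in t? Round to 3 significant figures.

From Newton's law of gravitation: m₂ = F·r²/(G·m₁).
F = 0.0169 lbf = 0.07517 N; m₁ = 3.77×10^15 kg; r = 6.44 mi = 10364 m; G = 6.674×10^-11 N·m²/kg².
m₂ = 32.09 kg
32.09 kg × (1 t / 1000 kg) = 0.03209 t

0.0321 t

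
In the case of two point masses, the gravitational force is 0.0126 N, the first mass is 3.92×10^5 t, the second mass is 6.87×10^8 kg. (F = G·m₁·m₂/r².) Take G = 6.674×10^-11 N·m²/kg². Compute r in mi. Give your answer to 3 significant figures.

Rearranging F = G·m₁·m₂/r² for r: r = √(G·m₁m₂/F).
F = 0.0126 N; m₁ = 3.92×10^5 t = 3.920×10^8 kg; m₂ = 6.87×10^8 kg; G = 6.674×10^-11 N·m²/kg².
r = 37768 m
37768 m × (1 mi / 1609 m) = 23.47 mi

23.5 mi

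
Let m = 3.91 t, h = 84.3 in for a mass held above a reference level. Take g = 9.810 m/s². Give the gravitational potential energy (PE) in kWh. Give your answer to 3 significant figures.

0.0228 kWh

PE is given directly by: PE = mgh.
m = 3.91 t = 3910 kg; h = 84.3 in = 2.141 m; g = 9.810 m/s².
PE = 82131 J  (the unit combination reduces to kg·m²/s² = J)
82131 J × (1 kWh / 3.600×10^6 J) = 0.02281 kWh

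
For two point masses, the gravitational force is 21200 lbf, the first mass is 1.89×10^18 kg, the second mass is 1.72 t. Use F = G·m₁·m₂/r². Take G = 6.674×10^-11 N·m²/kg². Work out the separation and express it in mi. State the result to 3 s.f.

From Newton's law of gravitation: r = √(G·m₁m₂/F).
F = 21200 lbf = 94302 N; m₁ = 1.89×10^18 kg; m₂ = 1.72 t = 1720 kg; G = 6.674×10^-11 N·m²/kg².
r = 1517 m
1517 m × (1 mi / 1609 m) = 0.9425 mi

0.942 mi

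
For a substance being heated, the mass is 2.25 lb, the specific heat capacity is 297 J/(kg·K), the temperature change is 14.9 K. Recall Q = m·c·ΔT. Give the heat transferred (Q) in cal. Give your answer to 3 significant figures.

1080 cal

Q is given directly by: Q = mcΔT.
m = 2.25 lb = 1.021 kg; c = 297 J/(kg·K); ΔT = 14.9 K.
Q = 4516 J
4516 J × (1 cal / 4.184 J) = 1079 cal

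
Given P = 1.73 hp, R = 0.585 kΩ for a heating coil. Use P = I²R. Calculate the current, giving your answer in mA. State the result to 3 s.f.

Rearranging P = I²R for I: I = √(P/R).
P = 1.73 hp = 1290 W; R = 0.585 kΩ = 585.0 Ω.
I = 1.485 A
1.485 A × (1 mA / 0.001000 A) = 1485 mA

1490 mA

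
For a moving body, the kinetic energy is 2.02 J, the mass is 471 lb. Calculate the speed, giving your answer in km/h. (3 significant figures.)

Rearranging KE = ½mv² for v: v = √(2·KE/m).
KE = 2.02 J; m = 471 lb = 213.6 kg.
v = 0.1375 m/s
0.1375 m/s × (1 km/h / 0.2778 m/s) = 0.4951 km/h

0.495 km/h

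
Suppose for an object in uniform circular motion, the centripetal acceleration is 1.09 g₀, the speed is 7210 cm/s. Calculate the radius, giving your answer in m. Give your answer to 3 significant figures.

Rearranging: r = v²/a.
a = 1.09 g₀ = 10.69 m/s²; v = 7210 cm/s = 72.10 m/s.
r = 486.3 m

486 m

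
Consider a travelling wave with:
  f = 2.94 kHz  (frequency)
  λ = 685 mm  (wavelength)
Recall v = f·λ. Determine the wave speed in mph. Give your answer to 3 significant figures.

Directly: v = fλ.
f = 2.94 kHz = 2940 Hz; λ = 685 mm = 0.6850 m.
v = 2014 m/s
2014 m/s × (1 mph / 0.4470 m/s) = 4505 mph

4500 mph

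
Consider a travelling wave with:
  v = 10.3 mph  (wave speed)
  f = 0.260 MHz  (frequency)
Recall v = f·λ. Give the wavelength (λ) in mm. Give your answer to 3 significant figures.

Solving v = f·λ for λ: λ = v/f.
v = 10.3 mph = 4.605 m/s; f = 0.260 MHz = 2.600×10^5 Hz.
λ = 1.771×10^-5 m
1.771×10^-5 m × (1 mm / 0.001000 m) = 0.01771 mm

0.0177 mm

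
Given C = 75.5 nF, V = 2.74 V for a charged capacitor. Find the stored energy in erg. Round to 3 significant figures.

2.83 erg

Directly: E = ½CV².
C = 75.5 nF = 7.550×10^-8 F; V = 2.74 V.
E = 2.834×10^-7 J  (the unit combination reduces to kg·m²/s² = J)
2.834×10^-7 J × (1 erg / 1.000×10^-7 J) = 2.834 erg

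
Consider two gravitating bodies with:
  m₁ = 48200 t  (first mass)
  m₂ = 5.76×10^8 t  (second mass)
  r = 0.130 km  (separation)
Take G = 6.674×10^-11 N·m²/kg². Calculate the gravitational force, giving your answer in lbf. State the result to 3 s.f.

F is given directly by: F = Gm₁m₂/r².
m₁ = 48200 t = 4.820×10^7 kg; m₂ = 5.76×10^8 t = 5.760×10^11 kg; r = 0.130 km = 130.0 m; G = 6.674×10^-11 N·m²/kg².
F = 1.096×10^5 N  (the unit combination reduces to kg·m/s² = N)
1.096×10^5 N × (1 lbf / 4.448 N) = 24648 lbf

24600 lbf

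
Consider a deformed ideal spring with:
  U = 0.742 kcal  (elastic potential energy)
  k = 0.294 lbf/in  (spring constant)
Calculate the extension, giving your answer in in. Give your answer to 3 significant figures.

432 in

Rearranging: x = √(2U/k).
U = 0.742 kcal = 3105 J; k = 0.294 lbf/in = 51.49 N/m.
x = 10.98 m
10.98 m × (1 in / 0.02540 m) = 432.3 in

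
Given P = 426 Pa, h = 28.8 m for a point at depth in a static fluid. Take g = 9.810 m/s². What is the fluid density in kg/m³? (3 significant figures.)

Rearranging P = ρ·g·h for ρ: ρ = P/(g·h).
P = 426 Pa; h = 28.8 m; g = 9.810 m/s².
ρ = 1.508 kg/m³

1.51 kg/m³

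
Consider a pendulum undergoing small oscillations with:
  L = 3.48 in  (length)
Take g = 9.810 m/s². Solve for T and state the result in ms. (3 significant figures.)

Directly: T = 2π√(L/g).
L = 3.48 in = 0.08839 m; g = 9.810 m/s².
T = 0.5964 s
0.5964 s × (1 ms / 0.001000 s) = 596.4 ms

596 ms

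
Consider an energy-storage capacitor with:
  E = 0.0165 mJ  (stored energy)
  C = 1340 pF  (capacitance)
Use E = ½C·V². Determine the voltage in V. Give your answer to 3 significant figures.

157 V

Rearranging: V = √(2E/C).
E = 0.0165 mJ = 1.650×10^-5 J; C = 1340 pF = 1.340×10^-9 F.
V = 156.9 V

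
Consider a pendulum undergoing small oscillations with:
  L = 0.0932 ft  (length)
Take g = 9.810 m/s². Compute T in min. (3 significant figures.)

0.00564 min

T is given directly by: T = 2π√(L/g).
L = 0.0932 ft = 0.02841 m; g = 9.810 m/s².
T = 0.3381 s
0.3381 s × (1 min / 60.00 s) = 0.005635 min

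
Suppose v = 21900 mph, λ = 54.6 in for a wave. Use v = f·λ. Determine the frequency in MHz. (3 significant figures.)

0.00706 MHz

Rearranging: f = v/λ.
v = 21900 mph = 9790 m/s; λ = 54.6 in = 1.387 m.
f = 7059 Hz
7059 Hz × (1 MHz / 1.000×10^6 Hz) = 0.007059 MHz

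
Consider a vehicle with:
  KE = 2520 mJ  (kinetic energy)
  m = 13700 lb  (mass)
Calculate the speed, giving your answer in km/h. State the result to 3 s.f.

Rearranging KE = ½mv² for v: v = √(2·KE/m).
KE = 2520 mJ = 2.520 J; m = 13700 lb = 6214 kg.
v = 0.02848 m/s
0.02848 m/s × (1 km/h / 0.2778 m/s) = 0.1025 km/h

0.103 km/h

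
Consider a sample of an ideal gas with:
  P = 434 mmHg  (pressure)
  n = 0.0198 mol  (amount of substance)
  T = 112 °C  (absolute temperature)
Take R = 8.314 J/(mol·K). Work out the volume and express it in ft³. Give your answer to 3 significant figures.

0.0387 ft³

Rearranging: V = nRT/P.
P = 434 mmHg = 57862 Pa; n = 0.0198 mol; T = 112 °C = 385.1 K; R = 8.314 J/(mol·K).
V = 0.001096 m³
0.001096 m³ × (1 ft³ / 0.02832 m³) = 0.03870 ft³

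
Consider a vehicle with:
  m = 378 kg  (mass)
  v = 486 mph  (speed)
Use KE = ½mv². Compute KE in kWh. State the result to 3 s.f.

Directly: KE = ½mv².
m = 378 kg; v = 486 mph = 217.3 m/s.
KE = 8.921×10^6 J
8.921×10^6 J × (1 kWh / 3.600×10^6 J) = 2.478 kWh

2.48 kWh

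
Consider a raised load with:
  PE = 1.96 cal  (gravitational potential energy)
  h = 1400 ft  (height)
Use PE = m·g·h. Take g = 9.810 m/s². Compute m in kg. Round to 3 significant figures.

0.00196 kg

Rearranging PE = m·g·h for m: m = PE/(g·h).
PE = 1.96 cal = 8.201 J; h = 1400 ft = 426.7 m; g = 9.810 m/s².
m = 0.001959 kg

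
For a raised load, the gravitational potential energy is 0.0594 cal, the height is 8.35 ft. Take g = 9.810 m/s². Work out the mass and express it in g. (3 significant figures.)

Rearranging: m = PE/(g·h).
PE = 0.0594 cal = 0.2485 J; h = 8.35 ft = 2.545 m; g = 9.810 m/s².
m = 0.009954 kg
0.009954 kg × (1 g / 0.001000 kg) = 9.954 g

9.95 g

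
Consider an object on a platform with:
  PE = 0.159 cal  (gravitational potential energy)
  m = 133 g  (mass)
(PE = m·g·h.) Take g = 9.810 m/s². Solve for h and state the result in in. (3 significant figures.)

Solving PE = m·g·h for h: h = PE/(m·g).
PE = 0.159 cal = 0.6653 J; m = 133 g = 0.1330 kg; g = 9.810 m/s².
h = 0.5099 m
0.5099 m × (1 in / 0.02540 m) = 20.07 in

20.1 in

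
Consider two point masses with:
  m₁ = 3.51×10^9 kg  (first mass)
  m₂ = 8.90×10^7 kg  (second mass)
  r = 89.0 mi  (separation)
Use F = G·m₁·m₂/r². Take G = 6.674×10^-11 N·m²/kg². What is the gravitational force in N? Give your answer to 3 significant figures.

F is given directly by: F = Gm₁m₂/r².
m₁ = 3.51×10^9 kg; m₂ = 8.90×10^7 kg; r = 89.0 mi = 1.432×10^5 m; G = 6.674×10^-11 N·m²/kg².
F = 0.001016 N

0.00102 N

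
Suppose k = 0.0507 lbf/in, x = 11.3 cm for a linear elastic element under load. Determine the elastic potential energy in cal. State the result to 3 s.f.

Directly: U = ½kx².
k = 0.0507 lbf/in = 8.879 N/m; x = 11.3 cm = 0.1130 m.
U = 0.05669 J
0.05669 J × (1 cal / 4.184 J) = 0.01355 cal

0.0135 cal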